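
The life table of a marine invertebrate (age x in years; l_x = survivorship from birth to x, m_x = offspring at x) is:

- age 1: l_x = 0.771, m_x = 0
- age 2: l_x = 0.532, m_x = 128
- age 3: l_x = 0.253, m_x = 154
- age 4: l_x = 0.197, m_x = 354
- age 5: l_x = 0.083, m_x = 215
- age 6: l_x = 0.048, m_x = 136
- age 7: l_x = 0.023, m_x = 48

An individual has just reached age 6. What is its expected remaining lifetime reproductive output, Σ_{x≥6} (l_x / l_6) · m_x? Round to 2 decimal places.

159.00

l_6 = 0.048. Conditional survival from age 6 to x is l_x / l_6.
  x=6: (0.048/0.048) × 136 = 136.0000
  x=7: (0.023/0.048) × 48 = 23.0000
Sum = 136.0000 + 23.0000 = 159.0000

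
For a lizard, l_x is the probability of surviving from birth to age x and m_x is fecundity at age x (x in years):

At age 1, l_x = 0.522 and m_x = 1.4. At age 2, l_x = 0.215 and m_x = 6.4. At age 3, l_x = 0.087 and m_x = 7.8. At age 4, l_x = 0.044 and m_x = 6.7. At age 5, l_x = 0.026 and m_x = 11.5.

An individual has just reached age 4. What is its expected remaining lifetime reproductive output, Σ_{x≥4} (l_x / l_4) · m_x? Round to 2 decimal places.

13.50

l_4 = 0.044. Conditional survival from age 4 to x is l_x / l_4.
  x=4: (0.044/0.044) × 6.7 = 6.7000
  x=5: (0.026/0.044) × 11.5 = 6.7955
Sum = 6.7000 + 6.7955 = 13.4955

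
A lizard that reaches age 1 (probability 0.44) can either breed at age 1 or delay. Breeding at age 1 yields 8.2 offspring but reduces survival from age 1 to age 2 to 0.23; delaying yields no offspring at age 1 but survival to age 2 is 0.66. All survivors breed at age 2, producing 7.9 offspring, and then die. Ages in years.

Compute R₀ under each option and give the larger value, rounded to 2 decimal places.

4.41

breed at age 1: R₀ = 0.44 × (8.2 + 0.23 × 7.9) = 0.44 × 10.0170 = 4.4075
delay to age 2: R₀ = 0.44 × (0.66 × 7.9) = 0.44 × 5.2140 = 2.2942
Higher: breed at age 1 (4.4075).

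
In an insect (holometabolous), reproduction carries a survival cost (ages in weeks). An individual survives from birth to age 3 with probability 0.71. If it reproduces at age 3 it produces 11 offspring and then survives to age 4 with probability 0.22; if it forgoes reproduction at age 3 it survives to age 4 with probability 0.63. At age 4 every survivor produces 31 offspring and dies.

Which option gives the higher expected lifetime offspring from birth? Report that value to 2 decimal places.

breed at age 3: R₀ = 0.71 × (11 + 0.22 × 31) = 0.71 × 17.8200 = 12.6522
delay to age 4: R₀ = 0.71 × (0.63 × 31) = 0.71 × 19.5300 = 13.8663
Higher: delay to age 4 (13.8663).

13.87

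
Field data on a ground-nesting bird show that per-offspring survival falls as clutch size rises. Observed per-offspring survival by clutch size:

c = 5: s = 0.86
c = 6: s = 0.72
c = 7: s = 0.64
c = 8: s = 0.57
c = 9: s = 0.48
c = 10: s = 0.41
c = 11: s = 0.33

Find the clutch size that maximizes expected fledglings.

Expected fledglings = c × s(c):
  c=5: 5 × 0.86 = 4.300
  c=6: 6 × 0.72 = 4.320
  c=7: 7 × 0.64 = 4.480
  c=8: 8 × 0.57 = 4.560
  c=9: 9 × 0.48 = 4.320
  c=10: 10 × 0.41 = 4.100
  c=11: 11 × 0.33 = 3.630
Maximum at c = 8 (4.560 fledglings).

8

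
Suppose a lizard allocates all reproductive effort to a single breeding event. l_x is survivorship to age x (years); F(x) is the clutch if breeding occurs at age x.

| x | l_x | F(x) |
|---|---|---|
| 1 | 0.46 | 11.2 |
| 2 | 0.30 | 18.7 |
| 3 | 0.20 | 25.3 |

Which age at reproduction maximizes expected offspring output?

Expected offspring if breeding at age x = l_x × F(x):
  age 1: 0.46 × 11.2 = 5.152
  age 2: 0.30 × 18.7 = 5.610
  age 3: 0.20 × 25.3 = 5.060
Maximum at age 2 (5.610).

2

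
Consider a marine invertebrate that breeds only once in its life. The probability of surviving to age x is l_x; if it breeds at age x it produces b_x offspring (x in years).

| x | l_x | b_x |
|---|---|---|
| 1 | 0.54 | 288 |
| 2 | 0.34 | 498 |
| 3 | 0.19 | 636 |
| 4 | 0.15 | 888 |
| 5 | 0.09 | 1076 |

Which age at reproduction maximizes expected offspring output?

Expected offspring if breeding at age x = l_x × b_x:
  age 1: 0.54 × 288 = 155.520
  age 2: 0.34 × 498 = 169.320
  age 3: 0.19 × 636 = 120.840
  age 4: 0.15 × 888 = 133.200
  age 5: 0.09 × 1076 = 96.840
Maximum at age 2 (169.320).

2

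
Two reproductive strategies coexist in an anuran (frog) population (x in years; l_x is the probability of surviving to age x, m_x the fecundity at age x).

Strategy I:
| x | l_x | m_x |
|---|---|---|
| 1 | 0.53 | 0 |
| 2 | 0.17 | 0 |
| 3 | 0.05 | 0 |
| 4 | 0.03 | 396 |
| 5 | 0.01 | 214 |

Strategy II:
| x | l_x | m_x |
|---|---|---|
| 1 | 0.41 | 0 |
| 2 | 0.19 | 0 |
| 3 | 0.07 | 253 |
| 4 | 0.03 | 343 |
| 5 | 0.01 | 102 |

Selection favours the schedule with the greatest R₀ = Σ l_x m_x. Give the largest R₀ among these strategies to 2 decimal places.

Strategy I: R₀ = 0.53×0 + 0.17×0 + 0.05×0 + 0.03×396 + 0.01×214 = 14.0200
Strategy II: R₀ = 0.41×0 + 0.19×0 + 0.07×253 + 0.03×343 + 0.01×102 = 29.0200
Highest R₀: strategy II with 29.0200.

29.02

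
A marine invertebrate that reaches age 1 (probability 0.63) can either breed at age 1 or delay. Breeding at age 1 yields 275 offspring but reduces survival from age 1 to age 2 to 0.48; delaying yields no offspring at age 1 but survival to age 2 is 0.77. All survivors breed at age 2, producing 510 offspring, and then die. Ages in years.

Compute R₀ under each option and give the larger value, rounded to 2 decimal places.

breed at age 1: R₀ = 0.63 × (275 + 0.48 × 510) = 0.63 × 519.8000 = 327.4740
delay to age 2: R₀ = 0.63 × (0.77 × 510) = 0.63 × 392.7000 = 247.4010
Higher: breed at age 1 (327.4740).

327.47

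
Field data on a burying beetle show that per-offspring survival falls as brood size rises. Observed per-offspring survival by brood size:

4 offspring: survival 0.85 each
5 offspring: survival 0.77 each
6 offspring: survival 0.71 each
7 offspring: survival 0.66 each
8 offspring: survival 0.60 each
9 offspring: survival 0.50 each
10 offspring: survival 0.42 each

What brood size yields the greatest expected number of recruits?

Expected recruits = c × s(c):
  c=4: 4 × 0.85 = 3.400
  c=5: 5 × 0.77 = 3.850
  c=6: 6 × 0.71 = 4.260
  c=7: 7 × 0.66 = 4.620
  c=8: 8 × 0.60 = 4.800
  c=9: 9 × 0.50 = 4.500
  c=10: 10 × 0.42 = 4.200
Maximum at c = 8 (4.800 recruits).

8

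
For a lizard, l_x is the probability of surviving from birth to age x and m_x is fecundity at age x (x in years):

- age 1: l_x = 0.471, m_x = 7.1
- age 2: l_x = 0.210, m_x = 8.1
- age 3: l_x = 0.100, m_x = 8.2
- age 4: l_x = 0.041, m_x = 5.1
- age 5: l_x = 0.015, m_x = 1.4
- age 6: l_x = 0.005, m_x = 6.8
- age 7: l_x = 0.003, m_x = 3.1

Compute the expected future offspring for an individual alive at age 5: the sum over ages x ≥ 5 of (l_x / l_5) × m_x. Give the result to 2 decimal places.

l_5 = 0.015. Conditional survival from age 5 to x is l_x / l_5.
  x=5: (0.015/0.015) × 1.4 = 1.4000
  x=6: (0.005/0.015) × 6.8 = 2.2667
  x=7: (0.003/0.015) × 3.1 = 0.6200
Sum = 1.4000 + 2.2667 + 0.6200 = 4.2867

4.29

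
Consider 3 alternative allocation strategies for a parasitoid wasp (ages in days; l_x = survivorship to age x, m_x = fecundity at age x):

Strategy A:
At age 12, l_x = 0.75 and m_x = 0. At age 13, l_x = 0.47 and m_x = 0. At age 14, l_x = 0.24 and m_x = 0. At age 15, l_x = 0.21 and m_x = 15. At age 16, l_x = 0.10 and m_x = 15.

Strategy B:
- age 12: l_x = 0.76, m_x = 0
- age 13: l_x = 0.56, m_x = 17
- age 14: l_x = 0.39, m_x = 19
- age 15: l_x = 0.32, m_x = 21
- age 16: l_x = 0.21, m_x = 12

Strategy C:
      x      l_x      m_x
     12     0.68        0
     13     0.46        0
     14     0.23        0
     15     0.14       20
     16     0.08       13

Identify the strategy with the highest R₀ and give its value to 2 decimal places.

Strategy A: R₀ = 0.75×0 + 0.47×0 + 0.24×0 + 0.21×15 + 0.10×15 = 4.6500
Strategy B: R₀ = 0.76×0 + 0.56×17 + 0.39×19 + 0.32×21 + 0.21×12 = 26.1700
Strategy C: R₀ = 0.68×0 + 0.46×0 + 0.23×0 + 0.14×20 + 0.08×13 = 3.8400
Highest R₀: strategy B with 26.1700.

26.17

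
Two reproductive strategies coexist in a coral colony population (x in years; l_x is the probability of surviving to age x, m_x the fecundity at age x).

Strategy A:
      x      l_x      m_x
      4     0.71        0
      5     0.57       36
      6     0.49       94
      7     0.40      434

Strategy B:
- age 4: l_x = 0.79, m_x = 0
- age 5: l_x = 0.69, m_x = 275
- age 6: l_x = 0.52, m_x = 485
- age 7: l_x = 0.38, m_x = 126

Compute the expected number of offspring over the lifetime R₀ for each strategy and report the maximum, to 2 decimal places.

Strategy A: R₀ = 0.71×0 + 0.57×36 + 0.49×94 + 0.40×434 = 240.1800
Strategy B: R₀ = 0.79×0 + 0.69×275 + 0.52×485 + 0.38×126 = 489.8300
Highest R₀: strategy B with 489.8300.

489.83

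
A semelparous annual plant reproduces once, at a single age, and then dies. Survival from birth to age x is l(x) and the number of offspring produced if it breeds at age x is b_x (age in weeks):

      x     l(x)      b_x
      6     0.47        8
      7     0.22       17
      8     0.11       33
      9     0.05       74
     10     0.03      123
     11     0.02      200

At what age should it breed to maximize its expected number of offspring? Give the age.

Expected offspring if breeding at age x = l(x) × b_x:
  age 6: 0.47 × 8 = 3.760
  age 7: 0.22 × 17 = 3.740
  age 8: 0.11 × 33 = 3.630
  age 9: 0.05 × 74 = 3.700
  age 10: 0.03 × 123 = 3.690
  age 11: 0.02 × 200 = 4.000
Maximum at age 11 (4.000).

11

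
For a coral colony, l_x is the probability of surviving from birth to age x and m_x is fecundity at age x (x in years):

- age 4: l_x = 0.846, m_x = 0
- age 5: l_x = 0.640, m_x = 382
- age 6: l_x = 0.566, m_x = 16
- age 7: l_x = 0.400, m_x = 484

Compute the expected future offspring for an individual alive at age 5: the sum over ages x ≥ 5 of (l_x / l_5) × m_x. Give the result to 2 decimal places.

698.65

l_5 = 0.640. Conditional survival from age 5 to x is l_x / l_5.
  x=5: (0.640/0.640) × 382 = 382.0000
  x=6: (0.566/0.640) × 16 = 14.1500
  x=7: (0.400/0.640) × 484 = 302.5000
Sum = 382.0000 + 14.1500 + 302.5000 = 698.6500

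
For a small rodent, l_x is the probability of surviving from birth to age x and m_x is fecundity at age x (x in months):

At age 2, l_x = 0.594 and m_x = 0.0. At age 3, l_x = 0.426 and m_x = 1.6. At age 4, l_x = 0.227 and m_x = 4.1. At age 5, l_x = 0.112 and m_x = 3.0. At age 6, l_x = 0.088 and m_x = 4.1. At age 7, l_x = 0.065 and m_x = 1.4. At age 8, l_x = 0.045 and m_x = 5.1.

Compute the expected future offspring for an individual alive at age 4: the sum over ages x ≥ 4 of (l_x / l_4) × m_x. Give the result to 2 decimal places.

8.58

l_4 = 0.227. Conditional survival from age 4 to x is l_x / l_4.
  x=4: (0.227/0.227) × 4.1 = 4.1000
  x=5: (0.112/0.227) × 3.0 = 1.4802
  x=6: (0.088/0.227) × 4.1 = 1.5894
  x=7: (0.065/0.227) × 1.4 = 0.4009
  x=8: (0.045/0.227) × 5.1 = 1.0110
Sum = 4.1000 + 1.4802 + 1.5894 + 0.4009 + 1.0110 = 8.5815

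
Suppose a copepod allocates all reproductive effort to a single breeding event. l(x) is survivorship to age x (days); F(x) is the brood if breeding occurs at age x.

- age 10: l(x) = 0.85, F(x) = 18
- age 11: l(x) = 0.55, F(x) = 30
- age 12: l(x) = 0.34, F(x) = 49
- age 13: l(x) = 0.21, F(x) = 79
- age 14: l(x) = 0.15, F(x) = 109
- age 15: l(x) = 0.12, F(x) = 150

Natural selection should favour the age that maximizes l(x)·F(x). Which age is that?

15

Expected offspring if breeding at age x = l(x) × F(x):
  age 10: 0.85 × 18 = 15.300
  age 11: 0.55 × 30 = 16.500
  age 12: 0.34 × 49 = 16.660
  age 13: 0.21 × 79 = 16.590
  age 14: 0.15 × 109 = 16.350
  age 15: 0.12 × 150 = 18.000
Maximum at age 15 (18.000).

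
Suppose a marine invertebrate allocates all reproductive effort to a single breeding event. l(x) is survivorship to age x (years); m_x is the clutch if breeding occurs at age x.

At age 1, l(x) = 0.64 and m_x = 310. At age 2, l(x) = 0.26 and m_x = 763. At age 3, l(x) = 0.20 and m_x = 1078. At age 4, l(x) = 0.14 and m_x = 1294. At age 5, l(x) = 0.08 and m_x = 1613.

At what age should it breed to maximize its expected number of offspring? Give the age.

Expected offspring if breeding at age x = l(x) × m_x:
  age 1: 0.64 × 310 = 198.400
  age 2: 0.26 × 763 = 198.380
  age 3: 0.20 × 1078 = 215.600
  age 4: 0.14 × 1294 = 181.160
  age 5: 0.08 × 1613 = 129.040
Maximum at age 3 (215.600).

3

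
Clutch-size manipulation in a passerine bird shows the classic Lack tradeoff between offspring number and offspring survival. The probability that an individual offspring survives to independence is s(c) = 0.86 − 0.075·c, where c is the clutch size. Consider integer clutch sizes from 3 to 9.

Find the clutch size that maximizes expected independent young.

Expected independent young = c × s(c):
  c=3: 3 × 0.635 = 1.905
  c=4: 4 × 0.560 = 2.240
  c=5: 5 × 0.485 = 2.425
  c=6: 6 × 0.410 = 2.460
  c=7: 7 × 0.335 = 2.345
  c=8: 8 × 0.260 = 2.080
  c=9: 9 × 0.185 = 1.665
Maximum at c = 6 (2.460 independent young).

6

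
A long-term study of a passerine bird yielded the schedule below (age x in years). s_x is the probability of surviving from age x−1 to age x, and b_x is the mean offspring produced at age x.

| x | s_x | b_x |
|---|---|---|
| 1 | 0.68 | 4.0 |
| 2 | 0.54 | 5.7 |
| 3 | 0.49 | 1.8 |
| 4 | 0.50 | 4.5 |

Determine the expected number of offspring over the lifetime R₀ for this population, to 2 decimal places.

Survivorship from birth: l_x = s_1·s_2·…·s_x.
  l_1 = 0.68000
  l_2 = 0.36720
  l_3 = 0.17993
  l_4 = 0.08996
R₀ = Σ l_x b_x:
  age 1: 0.68000 × 4.0 = 2.7200
  age 2: 0.36720 × 5.7 = 2.0930
  age 3: 0.17993 × 1.8 = 0.3239
  age 4: 0.08996 × 4.5 = 0.4048
R₀ = 2.7200 + 2.0930 + 0.3239 + 0.4048 = 5.5417

5.54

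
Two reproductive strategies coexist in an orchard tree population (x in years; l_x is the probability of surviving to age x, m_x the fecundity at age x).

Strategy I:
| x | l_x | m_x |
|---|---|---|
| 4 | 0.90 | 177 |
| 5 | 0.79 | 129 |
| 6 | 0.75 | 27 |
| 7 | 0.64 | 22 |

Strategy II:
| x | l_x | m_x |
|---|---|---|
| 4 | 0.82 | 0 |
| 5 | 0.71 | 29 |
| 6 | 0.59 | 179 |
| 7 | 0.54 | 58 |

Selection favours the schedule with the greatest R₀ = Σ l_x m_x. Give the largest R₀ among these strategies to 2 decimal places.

Strategy I: R₀ = 0.90×177 + 0.79×129 + 0.75×27 + 0.64×22 = 295.5400
Strategy II: R₀ = 0.82×0 + 0.71×29 + 0.59×179 + 0.54×58 = 157.5200
Highest R₀: strategy I with 295.5400.

295.54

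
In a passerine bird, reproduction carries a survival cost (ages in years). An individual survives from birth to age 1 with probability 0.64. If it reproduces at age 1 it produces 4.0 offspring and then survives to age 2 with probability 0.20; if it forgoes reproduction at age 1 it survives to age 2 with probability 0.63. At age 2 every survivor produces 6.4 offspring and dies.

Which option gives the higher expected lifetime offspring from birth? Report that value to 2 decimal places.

breed at age 1: R₀ = 0.64 × (4.0 + 0.20 × 6.4) = 0.64 × 5.2800 = 3.3792
delay to age 2: R₀ = 0.64 × (0.63 × 6.4) = 0.64 × 4.0320 = 2.5805
Higher: breed at age 1 (3.3792).

3.38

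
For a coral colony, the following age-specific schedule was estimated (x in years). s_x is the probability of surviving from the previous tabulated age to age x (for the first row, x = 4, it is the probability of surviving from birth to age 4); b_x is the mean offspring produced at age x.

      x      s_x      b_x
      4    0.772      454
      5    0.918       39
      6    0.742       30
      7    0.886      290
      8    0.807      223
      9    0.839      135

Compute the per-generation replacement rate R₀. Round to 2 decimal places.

655.45

Survivorship from birth: l_x = s_4·s_5·…·s_x.
  l_4 = 0.77200
  l_5 = 0.70870
  l_6 = 0.52585
  l_7 = 0.46591
  l_8 = 0.37599
  l_9 = 0.31545
R₀ = Σ l_x b_x:
  age 4: 0.77200 × 454 = 350.4880
  age 5: 0.70870 × 39 = 27.6393
  age 6: 0.52585 × 30 = 15.7755
  age 7: 0.46591 × 290 = 135.1139
  age 8: 0.37599 × 223 = 83.8458
  age 9: 0.31545 × 135 = 42.5858
R₀ = 350.4880 + 27.6393 + 15.7755 + 135.1139 + 83.8458 + 42.5858 = 655.4482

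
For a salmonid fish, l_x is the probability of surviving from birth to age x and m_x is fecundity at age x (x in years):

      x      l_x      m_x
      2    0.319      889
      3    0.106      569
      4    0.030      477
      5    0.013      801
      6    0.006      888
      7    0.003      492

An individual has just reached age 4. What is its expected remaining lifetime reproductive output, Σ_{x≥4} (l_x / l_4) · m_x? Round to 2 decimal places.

l_4 = 0.030. Conditional survival from age 4 to x is l_x / l_4.
  x=4: (0.030/0.030) × 477 = 477.0000
  x=5: (0.013/0.030) × 801 = 347.1000
  x=6: (0.006/0.030) × 888 = 177.6000
  x=7: (0.003/0.030) × 492 = 49.2000
Sum = 477.0000 + 347.1000 + 177.6000 + 49.2000 = 1050.9000

1050.90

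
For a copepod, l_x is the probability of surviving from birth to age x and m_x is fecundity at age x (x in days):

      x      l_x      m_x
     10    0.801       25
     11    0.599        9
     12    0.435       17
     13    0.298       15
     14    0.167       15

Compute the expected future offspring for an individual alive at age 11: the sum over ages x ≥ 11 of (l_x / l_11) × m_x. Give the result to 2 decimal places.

l_11 = 0.599. Conditional survival from age 11 to x is l_x / l_11.
  x=11: (0.599/0.599) × 9 = 9.0000
  x=12: (0.435/0.599) × 17 = 12.3456
  x=13: (0.298/0.599) × 15 = 7.4624
  x=14: (0.167/0.599) × 15 = 4.1820
Sum = 9.0000 + 12.3456 + 7.4624 + 4.1820 = 32.9900

32.99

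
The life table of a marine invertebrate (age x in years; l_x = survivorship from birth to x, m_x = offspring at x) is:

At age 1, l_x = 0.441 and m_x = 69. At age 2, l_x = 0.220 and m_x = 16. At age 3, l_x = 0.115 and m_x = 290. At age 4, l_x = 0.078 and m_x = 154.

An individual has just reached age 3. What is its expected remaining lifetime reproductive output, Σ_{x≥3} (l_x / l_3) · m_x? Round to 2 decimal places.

394.45

l_3 = 0.115. Conditional survival from age 3 to x is l_x / l_3.
  x=3: (0.115/0.115) × 290 = 290.0000
  x=4: (0.078/0.115) × 154 = 104.4522
Sum = 290.0000 + 104.4522 = 394.4522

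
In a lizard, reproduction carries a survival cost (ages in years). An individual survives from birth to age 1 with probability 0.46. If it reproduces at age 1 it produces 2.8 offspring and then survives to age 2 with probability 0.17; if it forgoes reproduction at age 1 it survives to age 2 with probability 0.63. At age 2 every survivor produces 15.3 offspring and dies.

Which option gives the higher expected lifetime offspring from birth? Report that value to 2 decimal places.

breed at age 1: R₀ = 0.46 × (2.8 + 0.17 × 15.3) = 0.46 × 5.4010 = 2.4845
delay to age 2: R₀ = 0.46 × (0.63 × 15.3) = 0.46 × 9.6390 = 4.4339
Higher: delay to age 2 (4.4339).

4.43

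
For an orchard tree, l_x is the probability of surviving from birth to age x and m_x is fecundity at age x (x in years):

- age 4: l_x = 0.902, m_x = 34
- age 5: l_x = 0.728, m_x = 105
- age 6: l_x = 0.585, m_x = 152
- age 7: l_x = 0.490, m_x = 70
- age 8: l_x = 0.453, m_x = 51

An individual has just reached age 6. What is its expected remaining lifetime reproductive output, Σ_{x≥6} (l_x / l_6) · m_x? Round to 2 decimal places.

250.12

l_6 = 0.585. Conditional survival from age 6 to x is l_x / l_6.
  x=6: (0.585/0.585) × 152 = 152.0000
  x=7: (0.490/0.585) × 70 = 58.6325
  x=8: (0.453/0.585) × 51 = 39.4923
Sum = 152.0000 + 58.6325 + 39.4923 = 250.1248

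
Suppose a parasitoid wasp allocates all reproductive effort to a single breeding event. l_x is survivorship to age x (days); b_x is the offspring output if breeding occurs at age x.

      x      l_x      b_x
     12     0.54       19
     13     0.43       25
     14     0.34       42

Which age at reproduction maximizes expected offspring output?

14

Expected offspring if breeding at age x = l_x × b_x:
  age 12: 0.54 × 19 = 10.260
  age 13: 0.43 × 25 = 10.750
  age 14: 0.34 × 42 = 14.280
Maximum at age 14 (14.280).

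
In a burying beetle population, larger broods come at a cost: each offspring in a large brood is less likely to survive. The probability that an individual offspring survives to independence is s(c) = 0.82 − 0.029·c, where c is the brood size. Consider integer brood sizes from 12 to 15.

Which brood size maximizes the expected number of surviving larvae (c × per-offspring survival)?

Expected surviving larvae = c × s(c):
  c=12: 12 × 0.472 = 5.664
  c=13: 13 × 0.443 = 5.759
  c=14: 14 × 0.414 = 5.796
  c=15: 15 × 0.385 = 5.775
Maximum at c = 14 (5.796 surviving larvae).

14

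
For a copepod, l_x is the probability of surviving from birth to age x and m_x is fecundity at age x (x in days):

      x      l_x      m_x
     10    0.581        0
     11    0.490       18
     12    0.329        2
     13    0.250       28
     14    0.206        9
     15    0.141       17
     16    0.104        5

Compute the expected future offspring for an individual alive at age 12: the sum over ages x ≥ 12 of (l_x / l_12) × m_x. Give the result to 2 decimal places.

l_12 = 0.329. Conditional survival from age 12 to x is l_x / l_12.
  x=12: (0.329/0.329) × 2 = 2.0000
  x=13: (0.250/0.329) × 28 = 21.2766
  x=14: (0.206/0.329) × 9 = 5.6353
  x=15: (0.141/0.329) × 17 = 7.2857
  x=16: (0.104/0.329) × 5 = 1.5805
Sum = 2.0000 + 21.2766 + 5.6353 + 7.2857 + 1.5805 = 37.7781

37.78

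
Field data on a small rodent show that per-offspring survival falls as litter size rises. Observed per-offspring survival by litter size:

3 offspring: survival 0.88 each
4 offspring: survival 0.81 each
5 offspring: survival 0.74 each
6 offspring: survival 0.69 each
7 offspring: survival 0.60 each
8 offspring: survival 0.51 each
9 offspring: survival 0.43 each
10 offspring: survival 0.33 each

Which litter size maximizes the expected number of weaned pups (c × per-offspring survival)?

7

Expected weaned pups = c × s(c):
  c=3: 3 × 0.88 = 2.640
  c=4: 4 × 0.81 = 3.240
  c=5: 5 × 0.74 = 3.700
  c=6: 6 × 0.69 = 4.140
  c=7: 7 × 0.60 = 4.200
  c=8: 8 × 0.51 = 4.080
  c=9: 9 × 0.43 = 3.870
  c=10: 10 × 0.33 = 3.300
Maximum at c = 7 (4.200 weaned pups).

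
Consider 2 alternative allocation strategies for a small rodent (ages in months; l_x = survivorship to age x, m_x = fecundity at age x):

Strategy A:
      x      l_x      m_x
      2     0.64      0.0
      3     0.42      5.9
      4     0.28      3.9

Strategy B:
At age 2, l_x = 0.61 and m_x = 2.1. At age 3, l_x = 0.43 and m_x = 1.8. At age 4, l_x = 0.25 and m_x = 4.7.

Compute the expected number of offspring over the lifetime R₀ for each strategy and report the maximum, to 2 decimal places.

3.57

Strategy A: R₀ = 0.64×0.0 + 0.42×5.9 + 0.28×3.9 = 3.5700
Strategy B: R₀ = 0.61×2.1 + 0.43×1.8 + 0.25×4.7 = 3.2300
Highest R₀: strategy A with 3.5700.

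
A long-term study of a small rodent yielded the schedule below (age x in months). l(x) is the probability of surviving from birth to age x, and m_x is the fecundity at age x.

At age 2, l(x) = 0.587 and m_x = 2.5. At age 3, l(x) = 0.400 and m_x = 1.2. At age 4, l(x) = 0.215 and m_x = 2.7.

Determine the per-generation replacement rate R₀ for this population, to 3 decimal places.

2.528

R₀ = Σ l(x) m_x:
  age 2: 0.587 × 2.5 = 1.4675
  age 3: 0.400 × 1.2 = 0.4800
  age 4: 0.215 × 2.7 = 0.5805
R₀ = 1.4675 + 0.4800 + 0.5805 = 2.5280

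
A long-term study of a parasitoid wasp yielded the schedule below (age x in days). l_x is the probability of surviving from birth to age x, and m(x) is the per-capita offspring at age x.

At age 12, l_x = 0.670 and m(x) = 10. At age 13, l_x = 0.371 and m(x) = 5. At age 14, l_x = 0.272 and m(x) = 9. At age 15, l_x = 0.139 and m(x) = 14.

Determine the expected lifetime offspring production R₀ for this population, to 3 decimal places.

R₀ = Σ l_x m(x):
  age 12: 0.670 × 10 = 6.7000
  age 13: 0.371 × 5 = 1.8550
  age 14: 0.272 × 9 = 2.4480
  age 15: 0.139 × 14 = 1.9460
R₀ = 6.7000 + 1.8550 + 2.4480 + 1.9460 = 12.9490

12.949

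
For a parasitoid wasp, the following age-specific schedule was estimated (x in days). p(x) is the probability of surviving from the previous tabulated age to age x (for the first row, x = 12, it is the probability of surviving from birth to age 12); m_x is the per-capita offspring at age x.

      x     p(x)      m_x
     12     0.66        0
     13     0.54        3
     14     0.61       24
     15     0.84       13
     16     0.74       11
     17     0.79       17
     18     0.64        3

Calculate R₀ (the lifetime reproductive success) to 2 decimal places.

Survivorship from birth: l_x = p_12·p_13·…·p_x.
  l_12 = 0.66000
  l_13 = 0.35640
  l_14 = 0.21740
  l_15 = 0.18262
  l_16 = 0.13514
  l_17 = 0.10676
  l_18 = 0.06833
R₀ = Σ l_x m_x:
  age 12: 0.66000 × 0 = 0.0000
  age 13: 0.35640 × 3 = 1.0692
  age 14: 0.21740 × 24 = 5.2176
  age 15: 0.18262 × 13 = 2.3741
  age 16: 0.13514 × 11 = 1.4865
  age 17: 0.10676 × 17 = 1.8149
  age 18: 0.06833 × 3 = 0.2050
R₀ = 0.0000 + 1.0692 + 5.2176 + 2.3741 + 1.4865 + 1.8149 + 0.2050 = 12.1673

12.17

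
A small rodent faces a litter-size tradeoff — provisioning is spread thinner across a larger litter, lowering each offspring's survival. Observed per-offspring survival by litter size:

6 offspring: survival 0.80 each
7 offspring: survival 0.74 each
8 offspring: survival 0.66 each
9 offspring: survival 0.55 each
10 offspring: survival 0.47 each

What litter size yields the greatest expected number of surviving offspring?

Expected surviving offspring = c × s(c):
  c=6: 6 × 0.80 = 4.800
  c=7: 7 × 0.74 = 5.180
  c=8: 8 × 0.66 = 5.280
  c=9: 9 × 0.55 = 4.950
  c=10: 10 × 0.47 = 4.700
Maximum at c = 8 (5.280 surviving offspring).

8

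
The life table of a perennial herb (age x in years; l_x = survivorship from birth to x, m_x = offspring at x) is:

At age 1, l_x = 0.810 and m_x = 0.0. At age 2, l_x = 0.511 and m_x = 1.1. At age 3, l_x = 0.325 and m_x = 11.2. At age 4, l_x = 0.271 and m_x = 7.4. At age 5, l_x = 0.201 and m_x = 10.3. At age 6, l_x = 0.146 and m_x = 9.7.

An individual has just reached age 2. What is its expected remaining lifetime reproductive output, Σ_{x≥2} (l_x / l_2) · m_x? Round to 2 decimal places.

18.97

l_2 = 0.511. Conditional survival from age 2 to x is l_x / l_2.
  x=2: (0.511/0.511) × 1.1 = 1.1000
  x=3: (0.325/0.511) × 11.2 = 7.1233
  x=4: (0.271/0.511) × 7.4 = 3.9245
  x=5: (0.201/0.511) × 10.3 = 4.0515
  x=6: (0.146/0.511) × 9.7 = 2.7714
Sum = 1.1000 + 7.1233 + 3.9245 + 4.0515 + 2.7714 = 18.9706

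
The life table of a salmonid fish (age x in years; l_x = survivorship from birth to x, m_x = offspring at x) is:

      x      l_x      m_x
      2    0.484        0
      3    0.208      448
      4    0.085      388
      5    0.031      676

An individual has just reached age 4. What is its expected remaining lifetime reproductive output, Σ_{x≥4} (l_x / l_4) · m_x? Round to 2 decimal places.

l_4 = 0.085. Conditional survival from age 4 to x is l_x / l_4.
  x=4: (0.085/0.085) × 388 = 388.0000
  x=5: (0.031/0.085) × 676 = 246.5412
Sum = 388.0000 + 246.5412 = 634.5412

634.54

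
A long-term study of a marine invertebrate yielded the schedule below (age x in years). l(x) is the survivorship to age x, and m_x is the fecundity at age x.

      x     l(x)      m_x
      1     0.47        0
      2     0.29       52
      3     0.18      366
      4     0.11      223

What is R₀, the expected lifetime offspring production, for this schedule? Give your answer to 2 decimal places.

R₀ = Σ l(x) m_x:
  age 1: 0.47 × 0 = 0.0000
  age 2: 0.29 × 52 = 15.0800
  age 3: 0.18 × 366 = 65.8800
  age 4: 0.11 × 223 = 24.5300
R₀ = 0.0000 + 15.0800 + 65.8800 + 24.5300 = 105.4900

105.49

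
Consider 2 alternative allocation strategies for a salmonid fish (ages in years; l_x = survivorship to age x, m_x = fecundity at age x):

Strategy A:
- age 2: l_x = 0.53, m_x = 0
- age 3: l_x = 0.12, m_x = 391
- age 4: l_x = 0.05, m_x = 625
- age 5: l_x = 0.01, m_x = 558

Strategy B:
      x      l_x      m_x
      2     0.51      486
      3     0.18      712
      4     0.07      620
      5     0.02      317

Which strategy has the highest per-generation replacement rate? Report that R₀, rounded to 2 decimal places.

425.76

Strategy A: R₀ = 0.53×0 + 0.12×391 + 0.05×625 + 0.01×558 = 83.7500
Strategy B: R₀ = 0.51×486 + 0.18×712 + 0.07×620 + 0.02×317 = 425.7600
Highest R₀: strategy B with 425.7600.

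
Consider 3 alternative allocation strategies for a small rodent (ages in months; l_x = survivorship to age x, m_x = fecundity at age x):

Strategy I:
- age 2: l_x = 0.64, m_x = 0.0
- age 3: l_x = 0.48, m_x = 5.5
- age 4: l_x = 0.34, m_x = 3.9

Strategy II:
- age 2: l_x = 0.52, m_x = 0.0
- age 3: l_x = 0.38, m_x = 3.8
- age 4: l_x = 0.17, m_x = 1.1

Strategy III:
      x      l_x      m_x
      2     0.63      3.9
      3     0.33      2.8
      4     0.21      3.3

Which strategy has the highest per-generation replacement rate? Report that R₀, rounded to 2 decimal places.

Strategy I: R₀ = 0.64×0.0 + 0.48×5.5 + 0.34×3.9 = 3.9660
Strategy II: R₀ = 0.52×0.0 + 0.38×3.8 + 0.17×1.1 = 1.6310
Strategy III: R₀ = 0.63×3.9 + 0.33×2.8 + 0.21×3.3 = 4.0740
Highest R₀: strategy III with 4.0740.

4.07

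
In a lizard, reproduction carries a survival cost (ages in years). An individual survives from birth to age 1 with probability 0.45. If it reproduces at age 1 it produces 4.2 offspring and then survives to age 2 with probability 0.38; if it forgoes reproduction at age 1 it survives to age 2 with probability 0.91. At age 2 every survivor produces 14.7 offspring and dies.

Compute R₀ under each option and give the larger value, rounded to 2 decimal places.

6.02

breed at age 1: R₀ = 0.45 × (4.2 + 0.38 × 14.7) = 0.45 × 9.7860 = 4.4037
delay to age 2: R₀ = 0.45 × (0.91 × 14.7) = 0.45 × 13.3770 = 6.0197
Higher: delay to age 2 (6.0197).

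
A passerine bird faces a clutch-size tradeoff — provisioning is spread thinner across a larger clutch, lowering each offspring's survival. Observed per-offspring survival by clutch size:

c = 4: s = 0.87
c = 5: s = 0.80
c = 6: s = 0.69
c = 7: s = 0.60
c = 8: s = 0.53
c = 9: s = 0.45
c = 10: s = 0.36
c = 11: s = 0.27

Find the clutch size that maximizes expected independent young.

Expected independent young = c × s(c):
  c=4: 4 × 0.87 = 3.480
  c=5: 5 × 0.80 = 4.000
  c=6: 6 × 0.69 = 4.140
  c=7: 7 × 0.60 = 4.200
  c=8: 8 × 0.53 = 4.240
  c=9: 9 × 0.45 = 4.050
  c=10: 10 × 0.36 = 3.600
  c=11: 11 × 0.27 = 2.970
Maximum at c = 8 (4.240 independent young).

8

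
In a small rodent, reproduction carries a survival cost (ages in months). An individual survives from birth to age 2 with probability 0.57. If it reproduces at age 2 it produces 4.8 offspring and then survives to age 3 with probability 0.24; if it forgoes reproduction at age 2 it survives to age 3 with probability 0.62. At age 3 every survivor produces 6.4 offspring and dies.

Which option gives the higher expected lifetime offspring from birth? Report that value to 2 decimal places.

3.61

breed at age 2: R₀ = 0.57 × (4.8 + 0.24 × 6.4) = 0.57 × 6.3360 = 3.6115
delay to age 3: R₀ = 0.57 × (0.62 × 6.4) = 0.57 × 3.9680 = 2.2618
Higher: breed at age 2 (3.6115).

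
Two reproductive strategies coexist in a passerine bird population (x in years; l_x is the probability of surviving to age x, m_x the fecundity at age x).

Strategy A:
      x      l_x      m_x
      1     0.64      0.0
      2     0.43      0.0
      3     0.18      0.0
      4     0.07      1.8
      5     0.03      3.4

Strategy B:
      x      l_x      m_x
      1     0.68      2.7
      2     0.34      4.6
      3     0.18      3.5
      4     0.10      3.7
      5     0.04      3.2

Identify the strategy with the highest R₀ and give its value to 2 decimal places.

4.53

Strategy A: R₀ = 0.64×0.0 + 0.43×0.0 + 0.18×0.0 + 0.07×1.8 + 0.03×3.4 = 0.2280
Strategy B: R₀ = 0.68×2.7 + 0.34×4.6 + 0.18×3.5 + 0.10×3.7 + 0.04×3.2 = 4.5280
Highest R₀: strategy B with 4.5280.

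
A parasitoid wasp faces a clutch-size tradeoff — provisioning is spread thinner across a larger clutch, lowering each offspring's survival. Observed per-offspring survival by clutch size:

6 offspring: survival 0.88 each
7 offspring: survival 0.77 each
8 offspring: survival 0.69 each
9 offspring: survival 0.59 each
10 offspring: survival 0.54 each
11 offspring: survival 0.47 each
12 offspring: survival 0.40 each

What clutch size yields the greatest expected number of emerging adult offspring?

Expected emerging adult offspring = c × s(c):
  c=6: 6 × 0.88 = 5.280
  c=7: 7 × 0.77 = 5.390
  c=8: 8 × 0.69 = 5.520
  c=9: 9 × 0.59 = 5.310
  c=10: 10 × 0.54 = 5.400
  c=11: 11 × 0.47 = 5.170
  c=12: 12 × 0.40 = 4.800
Maximum at c = 8 (5.520 emerging adult offspring).

8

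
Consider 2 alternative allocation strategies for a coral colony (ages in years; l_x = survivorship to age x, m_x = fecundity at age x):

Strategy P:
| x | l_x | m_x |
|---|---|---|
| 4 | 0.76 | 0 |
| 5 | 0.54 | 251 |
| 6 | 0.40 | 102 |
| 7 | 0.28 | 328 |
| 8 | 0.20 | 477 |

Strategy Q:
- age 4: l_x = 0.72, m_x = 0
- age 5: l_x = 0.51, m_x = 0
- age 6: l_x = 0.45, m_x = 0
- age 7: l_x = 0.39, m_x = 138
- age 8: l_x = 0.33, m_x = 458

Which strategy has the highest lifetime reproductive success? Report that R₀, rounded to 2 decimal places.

Strategy P: R₀ = 0.76×0 + 0.54×251 + 0.40×102 + 0.28×328 + 0.20×477 = 363.5800
Strategy Q: R₀ = 0.72×0 + 0.51×0 + 0.45×0 + 0.39×138 + 0.33×458 = 204.9600
Highest R₀: strategy P with 363.5800.

363.58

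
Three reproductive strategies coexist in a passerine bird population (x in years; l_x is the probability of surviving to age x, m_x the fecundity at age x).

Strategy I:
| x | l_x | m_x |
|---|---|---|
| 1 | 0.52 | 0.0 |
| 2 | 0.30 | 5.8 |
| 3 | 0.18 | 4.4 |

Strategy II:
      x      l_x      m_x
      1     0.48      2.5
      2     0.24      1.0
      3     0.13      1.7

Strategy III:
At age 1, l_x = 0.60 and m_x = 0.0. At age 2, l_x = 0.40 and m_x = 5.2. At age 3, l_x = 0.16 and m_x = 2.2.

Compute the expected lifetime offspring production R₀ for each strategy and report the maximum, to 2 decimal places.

Strategy I: R₀ = 0.52×0.0 + 0.30×5.8 + 0.18×4.4 = 2.5320
Strategy II: R₀ = 0.48×2.5 + 0.24×1.0 + 0.13×1.7 = 1.6610
Strategy III: R₀ = 0.60×0.0 + 0.40×5.2 + 0.16×2.2 = 2.4320
Highest R₀: strategy I with 2.5320.

2.53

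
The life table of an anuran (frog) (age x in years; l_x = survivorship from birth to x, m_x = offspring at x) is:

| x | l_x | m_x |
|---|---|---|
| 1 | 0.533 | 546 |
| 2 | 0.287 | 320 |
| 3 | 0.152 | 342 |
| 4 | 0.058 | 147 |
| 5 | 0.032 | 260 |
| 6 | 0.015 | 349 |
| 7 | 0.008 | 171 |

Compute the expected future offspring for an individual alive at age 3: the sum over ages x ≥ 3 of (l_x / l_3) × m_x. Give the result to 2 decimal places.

496.27

l_3 = 0.152. Conditional survival from age 3 to x is l_x / l_3.
  x=3: (0.152/0.152) × 342 = 342.0000
  x=4: (0.058/0.152) × 147 = 56.0921
  x=5: (0.032/0.152) × 260 = 54.7368
  x=6: (0.015/0.152) × 349 = 34.4408
  x=7: (0.008/0.152) × 171 = 9.0000
Sum = 342.0000 + 56.0921 + 54.7368 + 34.4408 + 9.0000 = 496.2697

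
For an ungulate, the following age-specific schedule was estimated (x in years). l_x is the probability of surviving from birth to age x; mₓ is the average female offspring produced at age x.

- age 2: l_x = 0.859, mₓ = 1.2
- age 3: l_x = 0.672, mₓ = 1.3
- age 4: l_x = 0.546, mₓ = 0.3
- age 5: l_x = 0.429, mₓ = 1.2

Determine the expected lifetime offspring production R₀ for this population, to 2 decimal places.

R₀ = Σ l_x mₓ:
  age 2: 0.859 × 1.2 = 1.0308
  age 3: 0.672 × 1.3 = 0.8736
  age 4: 0.546 × 0.3 = 0.1638
  age 5: 0.429 × 1.2 = 0.5148
R₀ = 1.0308 + 0.8736 + 0.1638 + 0.5148 = 2.5830

2.58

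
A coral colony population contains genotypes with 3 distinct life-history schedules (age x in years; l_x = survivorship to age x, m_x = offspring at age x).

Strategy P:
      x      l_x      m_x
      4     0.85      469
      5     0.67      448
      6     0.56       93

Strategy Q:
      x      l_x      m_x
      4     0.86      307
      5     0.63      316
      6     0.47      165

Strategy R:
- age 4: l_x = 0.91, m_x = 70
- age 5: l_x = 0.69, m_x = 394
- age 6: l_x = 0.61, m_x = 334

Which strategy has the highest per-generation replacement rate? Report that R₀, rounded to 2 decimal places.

Strategy P: R₀ = 0.85×469 + 0.67×448 + 0.56×93 = 750.8900
Strategy Q: R₀ = 0.86×307 + 0.63×316 + 0.47×165 = 540.6500
Strategy R: R₀ = 0.91×70 + 0.69×394 + 0.61×334 = 539.3000
Highest R₀: strategy P with 750.8900.

750.89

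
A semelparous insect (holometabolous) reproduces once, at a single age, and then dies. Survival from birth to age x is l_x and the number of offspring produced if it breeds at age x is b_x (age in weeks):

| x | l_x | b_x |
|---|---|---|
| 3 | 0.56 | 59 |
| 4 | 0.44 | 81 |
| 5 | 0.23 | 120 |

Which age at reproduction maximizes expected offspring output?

4

Expected offspring if breeding at age x = l_x × b_x:
  age 3: 0.56 × 59 = 33.040
  age 4: 0.44 × 81 = 35.640
  age 5: 0.23 × 120 = 27.600
Maximum at age 4 (35.640).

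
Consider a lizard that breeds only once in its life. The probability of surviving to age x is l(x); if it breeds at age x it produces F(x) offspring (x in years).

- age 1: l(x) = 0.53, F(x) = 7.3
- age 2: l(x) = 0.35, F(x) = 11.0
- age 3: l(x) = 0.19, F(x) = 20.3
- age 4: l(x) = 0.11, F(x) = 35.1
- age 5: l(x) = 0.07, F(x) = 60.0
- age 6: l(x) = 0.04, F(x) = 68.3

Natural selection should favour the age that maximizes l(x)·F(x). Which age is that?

Expected offspring if breeding at age x = l(x) × F(x):
  age 1: 0.53 × 7.3 = 3.869
  age 2: 0.35 × 11.0 = 3.850
  age 3: 0.19 × 20.3 = 3.857
  age 4: 0.11 × 35.1 = 3.861
  age 5: 0.07 × 60.0 = 4.200
  age 6: 0.04 × 68.3 = 2.732
Maximum at age 5 (4.200).

5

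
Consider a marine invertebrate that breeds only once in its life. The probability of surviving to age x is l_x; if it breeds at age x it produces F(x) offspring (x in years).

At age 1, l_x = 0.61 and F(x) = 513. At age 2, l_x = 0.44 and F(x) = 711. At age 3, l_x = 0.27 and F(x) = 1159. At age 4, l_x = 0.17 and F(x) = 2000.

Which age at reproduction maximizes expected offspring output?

Expected offspring if breeding at age x = l_x × F(x):
  age 1: 0.61 × 513 = 312.930
  age 2: 0.44 × 711 = 312.840
  age 3: 0.27 × 1159 = 312.930
  age 4: 0.17 × 2000 = 340.000
Maximum at age 4 (340.000).

4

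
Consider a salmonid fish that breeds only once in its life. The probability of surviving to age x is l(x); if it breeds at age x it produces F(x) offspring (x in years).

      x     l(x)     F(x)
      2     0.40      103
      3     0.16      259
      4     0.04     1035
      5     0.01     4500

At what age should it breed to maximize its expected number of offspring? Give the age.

Expected offspring if breeding at age x = l(x) × F(x):
  age 2: 0.40 × 103 = 41.200
  age 3: 0.16 × 259 = 41.440
  age 4: 0.04 × 1035 = 41.400
  age 5: 0.01 × 4500 = 45.000
Maximum at age 5 (45.000).

5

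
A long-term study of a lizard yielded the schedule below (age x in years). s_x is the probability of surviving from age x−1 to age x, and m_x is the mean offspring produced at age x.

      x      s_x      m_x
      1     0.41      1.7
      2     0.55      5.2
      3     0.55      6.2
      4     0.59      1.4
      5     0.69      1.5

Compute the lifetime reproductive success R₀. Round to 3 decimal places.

2.817

Survivorship from birth: l_x = s_1·s_2·…·s_x.
  l_1 = 0.41000
  l_2 = 0.22550
  l_3 = 0.12403
  l_4 = 0.07317
  l_5 = 0.05049
R₀ = Σ l_x m_x:
  age 1: 0.41000 × 1.7 = 0.6970
  age 2: 0.22550 × 5.2 = 1.1726
  age 3: 0.12403 × 6.2 = 0.7690
  age 4: 0.07317 × 1.4 = 0.1024
  age 5: 0.05049 × 1.5 = 0.0757
R₀ = 0.6970 + 1.1726 + 0.7690 + 0.1024 + 0.0757 = 2.8168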